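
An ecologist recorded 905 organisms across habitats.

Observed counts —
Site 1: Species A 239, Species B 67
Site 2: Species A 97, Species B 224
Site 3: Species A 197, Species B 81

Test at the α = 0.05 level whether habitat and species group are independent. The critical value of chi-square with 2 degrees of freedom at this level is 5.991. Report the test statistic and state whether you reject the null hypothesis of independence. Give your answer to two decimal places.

Row totals: 306, 321, 278. Column totals: 533, 372. Grand total N = 905.
Expected counts (row total × column total / N):
  Site 1, Species A: 306×533/905 = 180.219
  Site 1, Species B: 306×372/905 = 125.781
  Site 2, Species A: 321×533/905 = 189.053
  Site 2, Species B: 321×372/905 = 131.947
  Site 3, Species A: 278×533/905 = 163.728
  Site 3, Species B: 278×372/905 = 114.272
Contributions (O − E)²/E:
  (239 − 180.219)²/180.219 = 19.1723
  (67 − 125.781)²/125.781 = 27.4700
  (97 − 189.053)²/189.053 = 44.8221
  (224 − 131.947)²/131.947 = 64.2209
  (197 − 163.728)²/163.728 = 6.7614
  (81 − 114.272)²/114.272 = 9.6876
χ² = 19.1723 + 27.4700 + 44.8221 + 64.2209 + 6.7614 + 9.6876 = 172.13
df = (3−1)(2−1) = 2. Since 172.13 > 5.991, reject the null hypothesis of independence at α = 0.05.

172.13; reject H₀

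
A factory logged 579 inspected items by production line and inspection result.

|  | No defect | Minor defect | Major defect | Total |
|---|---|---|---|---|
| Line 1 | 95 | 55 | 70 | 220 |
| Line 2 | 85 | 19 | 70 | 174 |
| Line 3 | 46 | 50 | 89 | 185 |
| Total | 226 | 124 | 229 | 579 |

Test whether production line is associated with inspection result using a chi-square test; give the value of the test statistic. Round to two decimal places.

34.54

Grand total N = 579.
Expected counts (row total × column total / N):
  Line 1, No defect: 220×226/579 = 85.872
  Line 1, Minor defect: 220×124/579 = 47.116
  Line 1, Major defect: 220×229/579 = 87.012
  Line 2, No defect: 174×226/579 = 67.917
  Line 2, Minor defect: 174×124/579 = 37.264
  Line 2, Major defect: 174×229/579 = 68.819
  Line 3, No defect: 185×226/579 = 72.211
  Line 3, Minor defect: 185×124/579 = 39.620
  Line 3, Major defect: 185×229/579 = 73.169
Contributions (O − E)²/E:
  (95 − 85.872)²/85.872 = 0.9703
  (55 − 47.116)²/47.116 = 1.3192
  (70 − 87.012)²/87.012 = 3.3261
  (85 − 67.917)²/67.917 = 4.2968
  (19 − 37.264)²/37.264 = 8.9516
  (70 − 68.819)²/68.819 = 0.0203
  (46 − 72.211)²/72.211 = 9.5140
  (50 − 39.620)²/39.620 = 2.7194
  (89 − 73.169)²/73.169 = 3.4252
χ² = 0.9703 + 1.3192 + 3.3261 + 4.2968 + 8.9516 + 0.0203 + 9.5140 + 2.7194 + 3.4252 = 34.54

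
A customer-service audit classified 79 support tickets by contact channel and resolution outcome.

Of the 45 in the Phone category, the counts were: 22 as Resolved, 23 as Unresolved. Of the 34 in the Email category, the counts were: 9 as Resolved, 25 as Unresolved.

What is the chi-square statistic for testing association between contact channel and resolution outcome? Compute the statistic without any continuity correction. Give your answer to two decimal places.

4.08

Row totals: 45, 34. Column totals: 31, 48. Grand total N = 79.
Expected counts (row total × column total / N):
  Phone, Resolved: 45×31/79 = 17.658
  Phone, Unresolved: 45×48/79 = 27.342
  Email, Resolved: 34×31/79 = 13.342
  Email, Unresolved: 34×48/79 = 20.658
Contributions (O − E)²/E:
  (22 − 17.658)²/17.658 = 1.0677
  (23 − 27.342)²/27.342 = 0.6895
  (9 − 13.342)²/13.342 = 1.4131
  (25 − 20.658)²/20.658 = 0.9126
χ² = 1.0677 + 0.6895 + 1.4131 + 0.9126 = 4.08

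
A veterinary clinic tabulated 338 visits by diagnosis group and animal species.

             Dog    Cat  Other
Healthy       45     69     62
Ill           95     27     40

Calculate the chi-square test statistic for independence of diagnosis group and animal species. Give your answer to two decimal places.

Row totals: 176, 162. Column totals: 140, 96, 102. Grand total N = 338.
Expected counts (row total × column total / N):
  Healthy, Dog: 176×140/338 = 72.899
  Healthy, Cat: 176×96/338 = 49.988
  Healthy, Other: 176×102/338 = 53.112
  Ill, Dog: 162×140/338 = 67.101
  Ill, Cat: 162×96/338 = 46.012
  Ill, Other: 162×102/338 = 48.888
Contributions (O − E)²/E:
  (45 − 72.899)²/72.899 = 10.6772
  (69 − 49.988)²/49.988 = 7.2309
  (62 − 53.112)²/53.112 = 1.4874
  (95 − 67.101)²/67.101 = 11.5997
  (27 − 46.012)²/46.012 = 7.8557
  (40 − 48.888)²/48.888 = 1.6159
χ² = 10.6772 + 7.2309 + 1.4874 + 11.5997 + 7.8557 + 1.6159 = 40.47

40.47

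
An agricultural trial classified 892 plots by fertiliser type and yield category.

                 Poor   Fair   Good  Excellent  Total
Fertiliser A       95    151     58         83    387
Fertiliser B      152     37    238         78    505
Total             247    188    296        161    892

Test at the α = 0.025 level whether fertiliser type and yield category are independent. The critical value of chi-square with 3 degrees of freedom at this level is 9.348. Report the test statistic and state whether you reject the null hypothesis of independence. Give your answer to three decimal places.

Grand total N = 892.
Expected counts (row total × column total / N):
  Fertiliser A, Poor: 387×247/892 = 107.16256
  Fertiliser A, Fair: 387×188/892 = 81.56502
  Fertiliser A, Good: 387×296/892 = 128.42152
  Fertiliser A, Excellent: 387×161/892 = 69.85090
  Fertiliser B, Poor: 505×247/892 = 139.83744
  Fertiliser B, Fair: 505×188/892 = 106.43498
  Fertiliser B, Good: 505×296/892 = 167.57848
  Fertiliser B, Excellent: 505×161/892 = 91.14910
Contributions (O − E)²/E:
  (95 − 107.16256)²/107.16256 = 1.3804
  (151 − 81.56502)²/81.56502 = 59.1089
  (58 − 128.42152)²/128.42152 = 38.6165
  (83 − 69.85090)²/69.85090 = 2.4753
  (152 − 139.83744)²/139.83744 = 1.0579
  (37 − 106.43498)²/106.43498 = 45.2973
  (238 − 167.57848)²/167.57848 = 29.5932
  (78 − 91.14910)²/91.14910 = 1.8969
χ² = 1.3804 + 59.1089 + 38.6165 + 2.4753 + 1.0579 + 45.2973 + 29.5932 + 1.8969 = 179.426
df = (2−1)(4−1) = 3. Since 179.426 > 9.348, reject the null hypothesis of independence at α = 0.025.

179.426; reject H₀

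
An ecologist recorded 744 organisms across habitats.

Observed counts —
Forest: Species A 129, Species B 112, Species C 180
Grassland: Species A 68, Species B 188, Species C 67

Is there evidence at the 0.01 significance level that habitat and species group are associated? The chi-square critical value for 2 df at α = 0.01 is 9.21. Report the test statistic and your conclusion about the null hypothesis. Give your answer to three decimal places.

Row totals: 421, 323. Column totals: 197, 300, 247. Grand total N = 744.
Expected counts (row total × column total / N):
  Forest, Species A: 421×197/744 = 111.4745
  Forest, Species B: 421×300/744 = 169.7581
  Forest, Species C: 421×247/744 = 139.7675
  Grassland, Species A: 323×197/744 = 85.5255
  Grassland, Species B: 323×300/744 = 130.2419
  Grassland, Species C: 323×247/744 = 107.2325
Contributions (O − E)²/E:
  (129 − 111.4745)²/111.4745 = 2.7553
  (112 − 169.7581)²/169.7581 = 19.6515
  (180 − 139.7675)²/139.7675 = 11.5810
  (68 − 85.5255)²/85.5255 = 3.5912
  (188 − 130.2419)²/130.2419 = 25.6139
  (67 − 107.2325)²/107.2325 = 15.0948
χ² = 2.7553 + 19.6515 + 11.5810 + 3.5912 + 25.6139 + 15.0948 = 78.288
df = (2−1)(3−1) = 2. Since 78.288 > 9.21, reject the null hypothesis of independence at α = 0.01.

78.288; reject H₀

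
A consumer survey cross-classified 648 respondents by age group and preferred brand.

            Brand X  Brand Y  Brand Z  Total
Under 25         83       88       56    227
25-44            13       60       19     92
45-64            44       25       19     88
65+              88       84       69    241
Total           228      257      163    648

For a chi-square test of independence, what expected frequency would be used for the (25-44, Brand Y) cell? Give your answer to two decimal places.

36.49

Row total (25-44) = 92; column total (Brand Y) = 257; grand total N = 648.
Expected count = (row total × column total) / N = 92 × 257 / 648 = 36.49.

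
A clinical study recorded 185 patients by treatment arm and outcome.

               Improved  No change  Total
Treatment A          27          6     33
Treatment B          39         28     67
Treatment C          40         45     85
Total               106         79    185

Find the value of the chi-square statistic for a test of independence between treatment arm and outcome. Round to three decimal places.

11.774

Grand total N = 185.
Expected counts (row total × column total / N):
  Treatment A, Improved: 33×106/185 = 18.9081
  Treatment A, No change: 33×79/185 = 14.0919
  Treatment B, Improved: 67×106/185 = 38.3892
  Treatment B, No change: 67×79/185 = 28.6108
  Treatment C, Improved: 85×106/185 = 48.7027
  Treatment C, No change: 85×79/185 = 36.2973
Contributions (O − E)²/E:
  (27 − 18.9081)²/18.9081 = 3.4630
  (6 − 14.0919)²/14.0919 = 4.6466
  (39 − 38.3892)²/38.3892 = 0.0097
  (28 − 28.6108)²/28.6108 = 0.0130
  (40 − 48.7027)²/48.7027 = 1.5551
  (45 − 36.2973)²/36.2973 = 2.0866
χ² = 3.4630 + 4.6466 + 0.0097 + 0.0130 + 1.5551 + 2.0866 = 11.774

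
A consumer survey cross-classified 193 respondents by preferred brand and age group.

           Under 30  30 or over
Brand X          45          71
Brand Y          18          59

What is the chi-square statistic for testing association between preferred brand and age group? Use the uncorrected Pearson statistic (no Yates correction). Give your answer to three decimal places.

5.003

Row totals: 116, 77. Column totals: 63, 130. Grand total N = 193.
Expected counts (row total × column total / N):
  Brand X, Under 30: 116×63/193 = 37.86528
  Brand X, 30 or over: 116×130/193 = 78.13472
  Brand Y, Under 30: 77×63/193 = 25.13472
  Brand Y, 30 or over: 77×130/193 = 51.86528
Contributions (O − E)²/E:
  (45 − 37.86528)²/37.86528 = 1.3444
  (71 − 78.13472)²/78.13472 = 0.6515
  (18 − 25.13472)²/25.13472 = 2.0253
  (59 − 51.86528)²/51.86528 = 0.9815
χ² = 1.3444 + 0.6515 + 2.0253 + 0.9815 = 5.003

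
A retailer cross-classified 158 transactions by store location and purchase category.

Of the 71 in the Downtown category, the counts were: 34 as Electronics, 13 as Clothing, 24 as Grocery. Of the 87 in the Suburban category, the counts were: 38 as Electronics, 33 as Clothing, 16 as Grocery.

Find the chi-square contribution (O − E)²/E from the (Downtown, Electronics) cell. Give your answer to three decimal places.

Row total (Downtown) = 71; column total (Electronics) = 72; N = 158.
Expected count E = 71 × 72 / 158 = 32.3544.
Contribution = (O − E)²/E = (34 − 32.3544)² / 32.3544 = 0.084.

0.084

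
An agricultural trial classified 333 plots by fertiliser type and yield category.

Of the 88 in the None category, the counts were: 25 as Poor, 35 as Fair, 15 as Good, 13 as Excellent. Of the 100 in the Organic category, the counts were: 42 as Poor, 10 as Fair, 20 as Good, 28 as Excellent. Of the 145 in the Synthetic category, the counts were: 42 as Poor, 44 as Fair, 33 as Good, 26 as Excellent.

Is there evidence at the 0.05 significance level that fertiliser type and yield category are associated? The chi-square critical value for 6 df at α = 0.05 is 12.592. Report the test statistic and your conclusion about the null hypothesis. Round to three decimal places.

26.107; reject H₀

Row totals: 88, 100, 145. Column totals: 109, 89, 68, 67. Grand total N = 333.
Expected counts (row total × column total / N):
  None, Poor: 88×109/333 = 28.8048
  None, Fair: 88×89/333 = 23.5195
  None, Good: 88×68/333 = 17.9700
  None, Excellent: 88×67/333 = 17.7057
  Organic, Poor: 100×109/333 = 32.7327
  Organic, Fair: 100×89/333 = 26.7267
  Organic, Good: 100×68/333 = 20.4204
  Organic, Excellent: 100×67/333 = 20.1201
  Synthetic, Poor: 145×109/333 = 47.4625
  Synthetic, Fair: 145×89/333 = 38.7538
  Synthetic, Good: 145×68/333 = 29.6096
  Synthetic, Excellent: 145×67/333 = 29.1742
Contributions (O − E)²/E:
  (25 − 28.8048)²/28.8048 = 0.5026
  (35 − 23.5195)²/23.5195 = 5.6039
  (15 − 17.9700)²/17.9700 = 0.4909
  (13 − 17.7057)²/17.7057 = 1.2506
  (42 − 32.7327)²/32.7327 = 2.6238
  (10 − 26.7267)²/26.7267 = 10.4683
  (20 − 20.4204)²/20.4204 = 0.0087
  (28 − 20.1201)²/20.1201 = 3.0861
  (42 − 47.4625)²/47.4625 = 0.6287
  (44 − 38.7538)²/38.7538 = 0.7102
  (33 − 29.6096)²/29.6096 = 0.3882
  (26 − 29.1742)²/29.1742 = 0.3454
χ² = 0.5026 + 5.6039 + 0.4909 + 1.2506 + 2.6238 + 10.4683 + 0.0087 + 3.0861 + 0.6287 + 0.7102 + 0.3882 + 0.3454 = 26.107
df = (3−1)(4−1) = 6. Since 26.107 > 12.592, reject the null hypothesis of independence at α = 0.05.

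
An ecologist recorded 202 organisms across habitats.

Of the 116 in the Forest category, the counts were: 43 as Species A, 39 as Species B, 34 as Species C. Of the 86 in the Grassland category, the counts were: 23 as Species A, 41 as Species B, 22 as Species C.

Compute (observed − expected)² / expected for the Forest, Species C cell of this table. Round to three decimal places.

0.105

Row total (Forest) = 116; column total (Species C) = 56; N = 202.
Expected count E = 116 × 56 / 202 = 32.1584.
Contribution = (O − E)²/E = (34 − 32.1584)² / 32.1584 = 0.105.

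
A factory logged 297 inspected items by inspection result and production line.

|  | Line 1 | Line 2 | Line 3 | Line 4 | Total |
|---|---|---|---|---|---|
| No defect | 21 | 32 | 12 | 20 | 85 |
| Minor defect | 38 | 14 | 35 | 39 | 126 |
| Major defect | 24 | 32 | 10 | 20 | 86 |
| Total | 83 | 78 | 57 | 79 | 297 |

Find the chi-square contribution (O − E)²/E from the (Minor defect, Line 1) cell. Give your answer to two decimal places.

Row total (Minor defect) = 126; column total (Line 1) = 83; N = 297.
Expected count E = 126 × 83 / 297 = 35.212.
Contribution = (O − E)²/E = (38 − 35.212)² / 35.212 = 0.22.

0.22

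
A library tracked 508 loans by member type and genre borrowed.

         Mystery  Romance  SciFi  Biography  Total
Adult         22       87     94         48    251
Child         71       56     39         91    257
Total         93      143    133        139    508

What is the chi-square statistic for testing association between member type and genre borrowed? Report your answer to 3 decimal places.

Grand total N = 508.
Expected counts (row total × column total / N):
  Adult, Mystery: 251×93/508 = 45.9508
  Adult, Romance: 251×143/508 = 70.6555
  Adult, SciFi: 251×133/508 = 65.7146
  Adult, Biography: 251×139/508 = 68.6791
  Child, Mystery: 257×93/508 = 47.0492
  Child, Romance: 257×143/508 = 72.3445
  Child, SciFi: 257×133/508 = 67.2854
  Child, Biography: 257×139/508 = 70.3209
Contributions (O − E)²/E:
  (22 − 45.9508)²/45.9508 = 12.4838
  (87 − 70.6555)²/70.6555 = 3.7809
  (94 − 65.7146)²/65.7146 = 12.1748
  (48 − 68.6791)²/68.6791 = 6.2264
  (71 − 47.0492)²/47.0492 = 12.1924
  (56 − 72.3445)²/72.3445 = 3.6926
  (39 − 67.2854)²/67.2854 = 11.8906
  (91 − 70.3209)²/70.3209 = 6.0811
χ² = 12.4838 + 3.7809 + 12.1748 + 6.2264 + 12.1924 + 3.6926 + 11.8906 + 6.0811 = 68.523

68.523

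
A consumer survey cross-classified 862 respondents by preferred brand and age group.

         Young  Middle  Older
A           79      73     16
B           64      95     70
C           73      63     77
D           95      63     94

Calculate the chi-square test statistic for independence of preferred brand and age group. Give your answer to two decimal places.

Row totals: 168, 229, 213, 252. Column totals: 311, 294, 257. Grand total N = 862.
Expected counts (row total × column total / N):
  A, Young: 168×311/862 = 60.6125
  A, Middle: 168×294/862 = 57.2993
  A, Older: 168×257/862 = 50.0882
  B, Young: 229×311/862 = 82.6206
  B, Middle: 229×294/862 = 78.1044
  B, Older: 229×257/862 = 68.2749
  C, Young: 213×311/862 = 76.8480
  C, Middle: 213×294/862 = 72.6473
  C, Older: 213×257/862 = 63.5046
  D, Young: 252×311/862 = 90.9188
  D, Middle: 252×294/862 = 85.9490
  D, Older: 252×257/862 = 75.1323
Contributions (O − E)²/E:
  (79 − 60.6125)²/60.6125 = 5.5781
  (73 − 57.2993)²/57.2993 = 4.3022
  (16 − 50.0882)²/50.0882 = 23.1992
  (64 − 82.6206)²/82.6206 = 4.1966
  (95 − 78.1044)²/78.1044 = 3.6549
  (70 − 68.2749)²/68.2749 = 0.0436
  (73 − 76.8480)²/76.8480 = 0.1927
  (63 − 72.6473)²/72.6473 = 1.2811
  (77 − 63.5046)²/63.5046 = 2.8679
  (95 − 90.9188)²/90.9188 = 0.1832
  (63 − 85.9490)²/85.9490 = 6.1275
  (94 − 75.1323)²/75.1323 = 4.7382
χ² = 5.5781 + 4.3022 + 23.1992 + 4.1966 + 3.6549 + 0.0436 + 0.1927 + 1.2811 + 2.8679 + 0.1832 + 6.1275 + 4.7382 = 56.37

56.37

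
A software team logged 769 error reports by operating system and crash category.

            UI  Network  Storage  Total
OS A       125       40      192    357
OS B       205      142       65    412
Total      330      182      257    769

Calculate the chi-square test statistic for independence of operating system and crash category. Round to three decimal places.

Grand total N = 769.
Expected counts (row total × column total / N):
  OS A, UI: 357×330/769 = 153.1990
  OS A, Network: 357×182/769 = 84.4915
  OS A, Storage: 357×257/769 = 119.3095
  OS B, UI: 412×330/769 = 176.8010
  OS B, Network: 412×182/769 = 97.5085
  OS B, Storage: 412×257/769 = 137.6905
Contributions (O − E)²/E:
  (125 − 153.1990)²/153.1990 = 5.1905
  (40 − 84.4915)²/84.4915 = 23.4283
  (192 − 119.3095)²/119.3095 = 44.2874
  (205 − 176.8010)²/176.8010 = 4.4976
  (142 − 97.5085)²/97.5085 = 20.3007
  (65 − 137.6905)²/137.6905 = 38.3753
χ² = 5.1905 + 23.4283 + 44.2874 + 4.4976 + 20.3007 + 38.3753 = 136.080

136.080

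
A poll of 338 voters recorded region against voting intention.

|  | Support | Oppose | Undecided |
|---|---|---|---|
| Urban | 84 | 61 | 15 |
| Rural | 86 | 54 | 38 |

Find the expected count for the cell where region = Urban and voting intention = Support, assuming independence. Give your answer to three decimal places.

Row total (Urban) = 160; column total (Support) = 170; grand total N = 338.
Expected count = (row total × column total) / N = 160 × 170 / 338 = 80.473.

80.473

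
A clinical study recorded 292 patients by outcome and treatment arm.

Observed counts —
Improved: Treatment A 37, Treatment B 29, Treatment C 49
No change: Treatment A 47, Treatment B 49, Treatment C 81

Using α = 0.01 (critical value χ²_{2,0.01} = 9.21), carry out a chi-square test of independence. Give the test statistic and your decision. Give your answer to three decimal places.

1.080; fail to reject H₀

Row totals: 115, 177. Column totals: 84, 78, 130. Grand total N = 292.
Expected counts (row total × column total / N):
  Improved, Treatment A: 115×84/292 = 33.0822
  Improved, Treatment B: 115×78/292 = 30.7192
  Improved, Treatment C: 115×130/292 = 51.1986
  No change, Treatment A: 177×84/292 = 50.9178
  No change, Treatment B: 177×78/292 = 47.2808
  No change, Treatment C: 177×130/292 = 78.8014
Contributions (O − E)²/E:
  (37 − 33.0822)²/33.0822 = 0.4640
  (29 − 30.7192)²/30.7192 = 0.0962
  (49 − 51.1986)²/51.1986 = 0.0944
  (47 − 50.9178)²/50.9178 = 0.3014
  (49 − 47.2808)²/47.2808 = 0.0625
  (81 − 78.8014)²/78.8014 = 0.0613
χ² = 0.4640 + 0.0962 + 0.0944 + 0.3014 + 0.0625 + 0.0613 = 1.080
df = (2−1)(3−1) = 2. Since 1.080 < 9.21, fail to reject the null hypothesis of independence at α = 0.01.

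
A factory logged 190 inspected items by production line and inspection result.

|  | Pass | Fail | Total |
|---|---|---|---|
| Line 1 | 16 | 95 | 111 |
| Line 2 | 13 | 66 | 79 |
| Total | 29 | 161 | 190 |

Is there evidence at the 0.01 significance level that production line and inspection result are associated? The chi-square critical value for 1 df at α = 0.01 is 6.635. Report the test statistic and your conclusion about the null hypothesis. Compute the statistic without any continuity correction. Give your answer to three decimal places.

Grand total N = 190.
Expected counts (row total × column total / N):
  Line 1, Pass: 111×29/190 = 16.9421
  Line 1, Fail: 111×161/190 = 94.0579
  Line 2, Pass: 79×29/190 = 12.0579
  Line 2, Fail: 79×161/190 = 66.9421
Contributions (O − E)²/E:
  (16 − 16.9421)²/16.9421 = 0.0524
  (95 − 94.0579)²/94.0579 = 0.0094
  (13 − 12.0579)²/12.0579 = 0.0736
  (66 − 66.9421)²/66.9421 = 0.0133
χ² = 0.0524 + 0.0094 + 0.0736 + 0.0133 = 0.149
df = (2−1)(2−1) = 1. Since 0.149 < 6.635, fail to reject the null hypothesis of independence at α = 0.01.

0.149; fail to reject H₀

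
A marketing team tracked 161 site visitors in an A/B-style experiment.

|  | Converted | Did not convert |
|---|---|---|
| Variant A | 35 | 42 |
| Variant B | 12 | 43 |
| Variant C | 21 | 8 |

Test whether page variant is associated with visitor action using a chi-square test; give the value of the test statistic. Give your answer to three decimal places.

20.550

Row totals: 77, 55, 29. Column totals: 68, 93. Grand total N = 161.
Expected counts (row total × column total / N):
  Variant A, Converted: 77×68/161 = 32.5217
  Variant A, Did not convert: 77×93/161 = 44.4783
  Variant B, Converted: 55×68/161 = 23.2298
  Variant B, Did not convert: 55×93/161 = 31.7702
  Variant C, Converted: 29×68/161 = 12.2484
  Variant C, Did not convert: 29×93/161 = 16.7516
Contributions (O − E)²/E:
  (35 − 32.5217)²/32.5217 = 0.1889
  (42 − 44.4783)²/44.4783 = 0.1381
  (12 − 23.2298)²/23.2298 = 5.4287
  (43 − 31.7702)²/31.7702 = 3.9694
  (21 − 12.2484)²/12.2484 = 6.2531
  (8 − 16.7516)²/16.7516 = 4.5721
χ² = 0.1889 + 0.1381 + 5.4287 + 3.9694 + 6.2531 + 4.5721 = 20.550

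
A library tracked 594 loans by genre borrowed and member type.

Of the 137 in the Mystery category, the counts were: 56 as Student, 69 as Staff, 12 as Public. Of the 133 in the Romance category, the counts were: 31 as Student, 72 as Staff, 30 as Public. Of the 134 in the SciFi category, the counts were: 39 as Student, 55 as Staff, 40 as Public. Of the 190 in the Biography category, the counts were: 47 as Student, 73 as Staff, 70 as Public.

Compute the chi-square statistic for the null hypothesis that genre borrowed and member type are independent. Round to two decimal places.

Row totals: 137, 133, 134, 190. Column totals: 173, 269, 152. Grand total N = 594.
Expected counts (row total × column total / N):
  Mystery, Student: 137×173/594 = 39.901
  Mystery, Staff: 137×269/594 = 62.042
  Mystery, Public: 137×152/594 = 35.057
  Romance, Student: 133×173/594 = 38.736
  Romance, Staff: 133×269/594 = 60.231
  Romance, Public: 133×152/594 = 34.034
  SciFi, Student: 134×173/594 = 39.027
  SciFi, Staff: 134×269/594 = 60.684
  SciFi, Public: 134×152/594 = 34.290
  Biography, Student: 190×173/594 = 55.337
  Biography, Staff: 190×269/594 = 86.044
  Biography, Public: 190×152/594 = 48.620
Contributions (O − E)²/E:
  (56 − 39.901)²/39.901 = 6.4955
  (69 − 62.042)²/62.042 = 0.7803
  (12 − 35.057)²/35.057 = 15.1646
  (31 − 38.736)²/38.736 = 1.5450
  (72 − 60.231)²/60.231 = 2.2996
  (30 − 34.034)²/34.034 = 0.4781
  (39 − 39.027)²/39.027 = 0.0000
  (55 − 60.684)²/60.684 = 0.5324
  (40 − 34.290)²/34.290 = 0.9508
  (47 − 55.337)²/55.337 = 1.2560
  (73 − 86.044)²/86.044 = 1.9774
  (70 − 48.620)²/48.620 = 9.4016
χ² = 6.4955 + 0.7803 + 15.1646 + 1.5450 + 2.2996 + 0.4781 + 0.0000 + 0.5324 + 0.9508 + 1.2560 + 1.9774 + 9.4016 = 40.88

40.88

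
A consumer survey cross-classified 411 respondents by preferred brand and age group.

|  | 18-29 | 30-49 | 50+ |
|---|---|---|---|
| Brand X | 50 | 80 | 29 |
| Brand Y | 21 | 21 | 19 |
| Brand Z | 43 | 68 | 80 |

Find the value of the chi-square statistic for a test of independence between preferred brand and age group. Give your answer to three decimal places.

Row totals: 159, 61, 191. Column totals: 114, 169, 128. Grand total N = 411.
Expected counts (row total × column total / N):
  Brand X, 18-29: 159×114/411 = 44.1022
  Brand X, 30-49: 159×169/411 = 65.3796
  Brand X, 50+: 159×128/411 = 49.5182
  Brand Y, 18-29: 61×114/411 = 16.9197
  Brand Y, 30-49: 61×169/411 = 25.0827
  Brand Y, 50+: 61×128/411 = 18.9976
  Brand Z, 18-29: 191×114/411 = 52.9781
  Brand Z, 30-49: 191×169/411 = 78.5377
  Brand Z, 50+: 191×128/411 = 59.4842
Contributions (O − E)²/E:
  (50 − 44.1022)²/44.1022 = 0.7887
  (80 − 65.3796)²/65.3796 = 3.2695
  (29 − 49.5182)²/49.5182 = 8.5019
  (21 − 16.9197)²/16.9197 = 0.9840
  (21 − 25.0827)²/25.0827 = 0.6645
  (19 − 18.9976)²/18.9976 = 0.0000
  (43 − 52.9781)²/52.9781 = 1.8793
  (68 − 78.5377)²/78.5377 = 1.4139
  (80 − 59.4842)²/59.4842 = 7.0758
χ² = 0.7887 + 3.2695 + 8.5019 + 0.9840 + 0.6645 + 0.0000 + 1.8793 + 1.4139 + 7.0758 = 24.578

24.578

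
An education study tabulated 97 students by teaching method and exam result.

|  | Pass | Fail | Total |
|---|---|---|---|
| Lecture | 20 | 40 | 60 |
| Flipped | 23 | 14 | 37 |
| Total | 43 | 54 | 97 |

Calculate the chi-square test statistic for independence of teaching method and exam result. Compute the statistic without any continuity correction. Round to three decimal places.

7.708

Grand total N = 97.
Expected counts (row total × column total / N):
  Lecture, Pass: 60×43/97 = 26.5979
  Lecture, Fail: 60×54/97 = 33.4021
  Flipped, Pass: 37×43/97 = 16.4021
  Flipped, Fail: 37×54/97 = 20.5979
Contributions (O − E)²/E:
  (20 − 26.5979)²/26.5979 = 1.6367
  (40 − 33.4021)²/33.4021 = 1.3033
  (23 − 16.4021)²/16.4021 = 2.6541
  (14 − 20.5979)²/20.5979 = 2.1134
χ² = 1.6367 + 1.3033 + 2.6541 + 2.1134 = 7.708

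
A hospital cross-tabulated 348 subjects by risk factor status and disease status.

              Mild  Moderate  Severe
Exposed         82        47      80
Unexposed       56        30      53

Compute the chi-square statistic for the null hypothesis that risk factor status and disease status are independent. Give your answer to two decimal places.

Row totals: 209, 139. Column totals: 138, 77, 133. Grand total N = 348.
Expected counts (row total × column total / N):
  Exposed, Mild: 209×138/348 = 82.879
  Exposed, Moderate: 209×77/348 = 46.244
  Exposed, Severe: 209×133/348 = 79.876
  Unexposed, Mild: 139×138/348 = 55.121
  Unexposed, Moderate: 139×77/348 = 30.756
  Unexposed, Severe: 139×133/348 = 53.124
Contributions (O − E)²/E:
  (82 − 82.879)²/82.879 = 0.0093
  (47 − 46.244)²/46.244 = 0.0124
  (80 − 79.876)²/79.876 = 0.0002
  (56 − 55.121)²/55.121 = 0.0140
  (30 − 30.756)²/30.756 = 0.0186
  (53 − 53.124)²/53.124 = 0.0003
χ² = 0.0093 + 0.0124 + 0.0002 + 0.0140 + 0.0186 + 0.0003 = 0.05

0.05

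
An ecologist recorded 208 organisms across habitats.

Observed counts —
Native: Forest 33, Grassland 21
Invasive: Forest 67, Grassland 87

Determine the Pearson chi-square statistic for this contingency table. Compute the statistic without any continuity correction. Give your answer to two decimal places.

Row totals: 54, 154. Column totals: 100, 108. Grand total N = 208.
Expected counts (row total × column total / N):
  Native, Forest: 54×100/208 = 25.962
  Native, Grassland: 54×108/208 = 28.038
  Invasive, Forest: 154×100/208 = 74.038
  Invasive, Grassland: 154×108/208 = 79.962
Contributions (O − E)²/E:
  (33 − 25.962)²/25.962 = 1.9079
  (21 − 28.038)²/28.038 = 1.7667
  (67 − 74.038)²/74.038 = 0.6690
  (87 − 79.962)²/79.962 = 0.6195
χ² = 1.9079 + 1.7667 + 0.6690 + 0.6195 = 4.96

4.96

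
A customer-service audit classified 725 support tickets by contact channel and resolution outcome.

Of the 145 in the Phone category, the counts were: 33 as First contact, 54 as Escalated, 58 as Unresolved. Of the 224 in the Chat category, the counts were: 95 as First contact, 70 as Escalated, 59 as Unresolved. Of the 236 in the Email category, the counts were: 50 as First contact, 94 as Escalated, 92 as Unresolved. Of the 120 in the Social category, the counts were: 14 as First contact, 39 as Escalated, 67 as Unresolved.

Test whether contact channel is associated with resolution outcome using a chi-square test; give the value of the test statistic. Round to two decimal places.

Row totals: 145, 224, 236, 120. Column totals: 192, 257, 276. Grand total N = 725.
Expected counts (row total × column total / N):
  Phone, First contact: 145×192/725 = 38.400
  Phone, Escalated: 145×257/725 = 51.400
  Phone, Unresolved: 145×276/725 = 55.200
  Chat, First contact: 224×192/725 = 59.321
  Chat, Escalated: 224×257/725 = 79.404
  Chat, Unresolved: 224×276/725 = 85.274
  Email, First contact: 236×192/725 = 62.499
  Email, Escalated: 236×257/725 = 83.658
  Email, Unresolved: 236×276/725 = 89.843
  Social, First contact: 120×192/725 = 31.779
  Social, Escalated: 120×257/725 = 42.538
  Social, Unresolved: 120×276/725 = 45.683
Contributions (O − E)²/E:
  (33 − 38.400)²/38.400 = 0.7594
  (54 − 51.400)²/51.400 = 0.1315
  (58 − 55.200)²/55.200 = 0.1420
  (95 − 59.321)²/59.321 = 21.4594
  (70 − 79.404)²/79.404 = 1.1137
  (59 − 85.274)²/85.274 = 8.0954
  (50 − 62.499)²/62.499 = 2.4996
  (94 − 83.658)²/83.658 = 1.2785
  (92 − 89.843)²/89.843 = 0.0518
  (14 − 31.779)²/31.779 = 9.9466
  (39 − 42.538)²/42.538 = 0.2943
  (67 − 45.683)²/45.683 = 9.9471
χ² = 0.7594 + 0.1315 + 0.1420 + 21.4594 + 1.1137 + 8.0954 + 2.4996 + 1.2785 + 0.0518 + 9.9466 + 0.2943 + 9.9471 = 55.72

55.72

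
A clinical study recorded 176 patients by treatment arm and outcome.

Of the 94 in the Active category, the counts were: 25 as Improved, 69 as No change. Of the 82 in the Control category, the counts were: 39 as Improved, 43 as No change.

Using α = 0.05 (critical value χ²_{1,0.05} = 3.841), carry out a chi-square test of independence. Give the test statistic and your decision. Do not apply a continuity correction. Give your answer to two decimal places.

Row totals: 94, 82. Column totals: 64, 112. Grand total N = 176.
Expected counts (row total × column total / N):
  Active, Improved: 94×64/176 = 34.182
  Active, No change: 94×112/176 = 59.818
  Control, Improved: 82×64/176 = 29.818
  Control, No change: 82×112/176 = 52.182
Contributions (O − E)²/E:
  (25 − 34.182)²/34.182 = 2.4665
  (69 − 59.818)²/59.818 = 1.4094
  (39 − 29.818)²/29.818 = 2.8275
  (43 − 52.182)²/52.182 = 1.6157
χ² = 2.4665 + 1.4094 + 2.8275 + 1.6157 = 8.32
df = (2−1)(2−1) = 1. Since 8.32 > 3.841, reject the null hypothesis of independence at α = 0.05.

8.32; reject H₀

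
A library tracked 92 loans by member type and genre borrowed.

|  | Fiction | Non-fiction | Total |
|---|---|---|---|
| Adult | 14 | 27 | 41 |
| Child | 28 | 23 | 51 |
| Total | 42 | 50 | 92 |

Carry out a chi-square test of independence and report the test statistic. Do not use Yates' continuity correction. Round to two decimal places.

Grand total N = 92.
Expected counts (row total × column total / N):
  Adult, Fiction: 41×42/92 = 18.717
  Adult, Non-fiction: 41×50/92 = 22.283
  Child, Fiction: 51×42/92 = 23.283
  Child, Non-fiction: 51×50/92 = 27.717
Contributions (O − E)²/E:
  (14 − 18.717)²/18.717 = 1.1888
  (27 − 22.283)²/22.283 = 0.9985
  (28 − 23.283)²/23.283 = 0.9556
  (23 − 27.717)²/27.717 = 0.8028
χ² = 1.1888 + 0.9985 + 0.9556 + 0.8028 = 3.95

3.95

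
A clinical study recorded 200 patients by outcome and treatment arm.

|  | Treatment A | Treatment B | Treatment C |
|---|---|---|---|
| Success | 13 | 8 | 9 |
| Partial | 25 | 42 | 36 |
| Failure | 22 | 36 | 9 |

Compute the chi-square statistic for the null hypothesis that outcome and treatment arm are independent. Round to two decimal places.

13.94

Row totals: 30, 103, 67. Column totals: 60, 86, 54. Grand total N = 200.
Expected counts (row total × column total / N):
  Success, Treatment A: 30×60/200 = 9.000
  Success, Treatment B: 30×86/200 = 12.900
  Success, Treatment C: 30×54/200 = 8.100
  Partial, Treatment A: 103×60/200 = 30.900
  Partial, Treatment B: 103×86/200 = 44.290
  Partial, Treatment C: 103×54/200 = 27.810
  Failure, Treatment A: 67×60/200 = 20.100
  Failure, Treatment B: 67×86/200 = 28.810
  Failure, Treatment C: 67×54/200 = 18.090
Contributions (O − E)²/E:
  (13 − 9.000)²/9.000 = 1.7778
  (8 − 12.900)²/12.900 = 1.8612
  (9 − 8.100)²/8.100 = 0.1000
  (25 − 30.900)²/30.900 = 1.1265
  (42 − 44.290)²/44.290 = 0.1184
  (36 − 27.810)²/27.810 = 2.4119
  (22 − 20.100)²/20.100 = 0.1796
  (36 − 28.810)²/28.810 = 1.7944
  (9 − 18.090)²/18.090 = 4.5676
χ² = 1.7778 + 1.8612 + 0.1000 + 1.1265 + 0.1184 + 2.4119 + 0.1796 + 1.7944 + 4.5676 = 13.94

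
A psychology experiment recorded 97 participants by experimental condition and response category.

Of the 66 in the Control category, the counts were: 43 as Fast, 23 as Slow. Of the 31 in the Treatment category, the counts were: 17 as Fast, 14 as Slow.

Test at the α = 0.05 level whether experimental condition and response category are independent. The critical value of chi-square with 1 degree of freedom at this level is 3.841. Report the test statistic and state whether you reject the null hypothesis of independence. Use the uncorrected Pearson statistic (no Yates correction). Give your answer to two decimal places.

0.95; fail to reject H₀

Row totals: 66, 31. Column totals: 60, 37. Grand total N = 97.
Expected counts (row total × column total / N):
  Control, Fast: 66×60/97 = 40.825
  Control, Slow: 66×37/97 = 25.175
  Treatment, Fast: 31×60/97 = 19.175
  Treatment, Slow: 31×37/97 = 11.825
Contributions (O − E)²/E:
  (43 − 40.825)²/40.825 = 0.1159
  (23 − 25.175)²/25.175 = 0.1879
  (17 − 19.175)²/19.175 = 0.2467
  (14 − 11.825)²/11.825 = 0.4001
χ² = 0.1159 + 0.1879 + 0.2467 + 0.4001 = 0.95
df = (2−1)(2−1) = 1. Since 0.95 < 3.841, fail to reject the null hypothesis of independence at α = 0.05.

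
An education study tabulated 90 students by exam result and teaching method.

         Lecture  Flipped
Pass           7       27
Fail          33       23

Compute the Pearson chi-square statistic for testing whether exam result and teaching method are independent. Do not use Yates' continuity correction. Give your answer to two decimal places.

Row totals: 34, 56. Column totals: 40, 50. Grand total N = 90.
Expected counts (row total × column total / N):
  Pass, Lecture: 34×40/90 = 15.111
  Pass, Flipped: 34×50/90 = 18.889
  Fail, Lecture: 56×40/90 = 24.889
  Fail, Flipped: 56×50/90 = 31.111
Contributions (O − E)²/E:
  (7 − 15.111)²/15.111 = 4.3537
  (27 − 18.889)²/18.889 = 3.4829
  (33 − 24.889)²/24.889 = 2.6433
  (23 − 31.111)²/31.111 = 2.1146
χ² = 4.3537 + 3.4829 + 2.6433 + 2.1146 = 12.59

12.59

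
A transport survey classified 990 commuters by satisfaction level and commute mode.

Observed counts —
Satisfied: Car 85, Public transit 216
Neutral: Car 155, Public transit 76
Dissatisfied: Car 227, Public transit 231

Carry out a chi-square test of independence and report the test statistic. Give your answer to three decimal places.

Row totals: 301, 231, 458. Column totals: 467, 523. Grand total N = 990.
Expected counts (row total × column total / N):
  Satisfied, Car: 301×467/990 = 141.9869
  Satisfied, Public transit: 301×523/990 = 159.0131
  Neutral, Car: 231×467/990 = 108.9667
  Neutral, Public transit: 231×523/990 = 122.0333
  Dissatisfied, Car: 458×467/990 = 216.0465
  Dissatisfied, Public transit: 458×523/990 = 241.9535
Contributions (O − E)²/E:
  (85 − 141.9869)²/141.9869 = 22.8719
  (216 − 159.0131)²/159.0131 = 20.4229
  (155 − 108.9667)²/108.9667 = 19.4469
  (76 − 122.0333)²/122.0333 = 17.3646
  (227 − 216.0465)²/216.0465 = 0.5553
  (231 − 241.9535)²/241.9535 = 0.4959
χ² = 22.8719 + 20.4229 + 19.4469 + 17.3646 + 0.5553 + 0.4959 = 81.158

81.158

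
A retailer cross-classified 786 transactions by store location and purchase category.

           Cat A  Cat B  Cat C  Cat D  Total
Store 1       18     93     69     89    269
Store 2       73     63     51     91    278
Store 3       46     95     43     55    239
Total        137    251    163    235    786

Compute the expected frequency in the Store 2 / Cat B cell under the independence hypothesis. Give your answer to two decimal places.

88.78

Row total (Store 2) = 278; column total (Cat B) = 251; grand total N = 786.
Expected count = (row total × column total) / N = 278 × 251 / 786 = 88.78.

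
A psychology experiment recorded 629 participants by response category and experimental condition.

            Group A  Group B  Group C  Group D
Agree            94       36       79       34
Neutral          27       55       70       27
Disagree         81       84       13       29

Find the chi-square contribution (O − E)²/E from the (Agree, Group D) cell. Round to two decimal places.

0.02

Row total (Agree) = 243; column total (Group D) = 90; N = 629.
Expected count E = 243 × 90 / 629 = 34.769.
Contribution = (O − E)²/E = (34 − 34.769)² / 34.769 = 0.02.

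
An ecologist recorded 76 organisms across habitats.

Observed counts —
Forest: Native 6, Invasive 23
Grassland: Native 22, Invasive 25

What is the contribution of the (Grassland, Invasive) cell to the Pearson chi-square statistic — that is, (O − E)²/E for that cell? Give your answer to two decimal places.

0.74

Row total (Grassland) = 47; column total (Invasive) = 48; N = 76.
Expected count E = 47 × 48 / 76 = 29.684.
Contribution = (O − E)²/E = (25 − 29.684)² / 29.684 = 0.74.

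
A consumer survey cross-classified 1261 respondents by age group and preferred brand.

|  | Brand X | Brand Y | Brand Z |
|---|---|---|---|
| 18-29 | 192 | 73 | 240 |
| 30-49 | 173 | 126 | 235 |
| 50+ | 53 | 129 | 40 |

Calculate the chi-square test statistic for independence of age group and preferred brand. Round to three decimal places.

159.666

Row totals: 505, 534, 222. Column totals: 418, 328, 515. Grand total N = 1261.
Expected counts (row total × column total / N):
  18-29, Brand X: 505×418/1261 = 167.39889
  18-29, Brand Y: 505×328/1261 = 131.35607
  18-29, Brand Z: 505×515/1261 = 206.24504
  30-49, Brand X: 534×418/1261 = 177.01190
  30-49, Brand Y: 534×328/1261 = 138.89929
  30-49, Brand Z: 534×515/1261 = 218.08882
  50+, Brand X: 222×418/1261 = 73.58921
  50+, Brand Y: 222×328/1261 = 57.74465
  50+, Brand Z: 222×515/1261 = 90.66614
Contributions (O − E)²/E:
  (192 − 167.39889)²/167.39889 = 3.6154
  (73 − 131.35607)²/131.35607 = 25.9252
  (240 − 206.24504)²/206.24504 = 5.5245
  (173 − 177.01190)²/177.01190 = 0.0909
  (126 − 138.89929)²/138.89929 = 1.1979
  (235 − 218.08882)²/218.08882 = 1.3113
  (53 − 73.58921)²/73.58921 = 5.7606
  (129 − 57.74465)²/57.74465 = 87.9272
  (40 − 90.66614)²/90.66614 = 28.3133
χ² = 3.6154 + 25.9252 + 5.5245 + 0.0909 + 1.1979 + 1.3113 + 5.7606 + 87.9272 + 28.3133 = 159.666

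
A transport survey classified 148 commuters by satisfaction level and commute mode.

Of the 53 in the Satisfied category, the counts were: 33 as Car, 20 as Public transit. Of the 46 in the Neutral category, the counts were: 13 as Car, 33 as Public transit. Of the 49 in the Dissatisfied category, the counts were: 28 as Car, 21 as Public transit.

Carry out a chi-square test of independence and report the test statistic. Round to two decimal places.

12.88

Row totals: 53, 46, 49. Column totals: 74, 74. Grand total N = 148.
Expected counts (row total × column total / N):
  Satisfied, Car: 53×74/148 = 26.500
  Satisfied, Public transit: 53×74/148 = 26.500
  Neutral, Car: 46×74/148 = 23.000
  Neutral, Public transit: 46×74/148 = 23.000
  Dissatisfied, Car: 49×74/148 = 24.500
  Dissatisfied, Public transit: 49×74/148 = 24.500
Contributions (O − E)²/E:
  (33 − 26.500)²/26.500 = 1.5943
  (20 − 26.500)²/26.500 = 1.5943
  (13 − 23.000)²/23.000 = 4.3478
  (33 − 23.000)²/23.000 = 4.3478
  (28 − 24.500)²/24.500 = 0.5000
  (21 − 24.500)²/24.500 = 0.5000
χ² = 1.5943 + 1.5943 + 4.3478 + 4.3478 + 0.5000 + 0.5000 = 12.88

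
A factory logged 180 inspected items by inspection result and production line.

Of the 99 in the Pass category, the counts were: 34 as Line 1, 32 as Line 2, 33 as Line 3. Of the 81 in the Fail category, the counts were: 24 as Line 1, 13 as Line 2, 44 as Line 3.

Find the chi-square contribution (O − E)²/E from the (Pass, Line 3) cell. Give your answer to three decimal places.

2.064

Row total (Pass) = 99; column total (Line 3) = 77; N = 180.
Expected count E = 99 × 77 / 180 = 42.3500.
Contribution = (O − E)²/E = (33 − 42.3500)² / 42.3500 = 2.064.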